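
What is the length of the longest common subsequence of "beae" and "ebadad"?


LCS of "beae" and "ebadad"
DP table:
           e    b    a    d    a    d
      0    0    0    0    0    0    0
  b   0    0    1    1    1    1    1
  e   0    1    1    1    1    1    1
  a   0    1    1    2    2    2    2
  e   0    1    1    2    2    2    2
LCS length = dp[4][6] = 2

2


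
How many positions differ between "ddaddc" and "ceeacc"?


Comparing "ddaddc" and "ceeacc" position by position:
  Position 0: 'd' vs 'c' => DIFFER
  Position 1: 'd' vs 'e' => DIFFER
  Position 2: 'a' vs 'e' => DIFFER
  Position 3: 'd' vs 'a' => DIFFER
  Position 4: 'd' vs 'c' => DIFFER
  Position 5: 'c' vs 'c' => same
Positions that differ: 5

5


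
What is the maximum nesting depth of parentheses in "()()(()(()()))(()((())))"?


Input: "()()(()(()()))(()((())))"
Tracking depth:
  Position 0 '(': depth becomes 1
  Position 1 ')': depth becomes 0
  Position 2 '(': depth becomes 1
  Position 3 ')': depth becomes 0
  Position 4 '(': depth becomes 1
  Position 5 '(': depth becomes 2
  Position 6 ')': depth becomes 1
  Position 7 '(': depth becomes 2
  Position 8 '(': depth becomes 3
  Position 9 ')': depth becomes 2
  Position 10 '(': depth becomes 3
  Position 11 ')': depth becomes 2
  Position 12 ')': depth becomes 1
  Position 13 ')': depth becomes 0
  Position 14 '(': depth becomes 1
  Position 15 '(': depth becomes 2
  Position 16 ')': depth becomes 1
  Position 17 '(': depth becomes 2
  Position 18 '(': depth becomes 3
  Position 19 '(': depth becomes 4
  Position 20 ')': depth becomes 3
  Position 21 ')': depth becomes 2
  Position 22 ')': depth becomes 1
  Position 23 ')': depth becomes 0
Maximum depth reached: 4

4


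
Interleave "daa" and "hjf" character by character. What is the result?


Interleaving "daa" and "hjf":
  Position 0: 'd' from first, 'h' from second => "dh"
  Position 1: 'a' from first, 'j' from second => "aj"
  Position 2: 'a' from first, 'f' from second => "af"
Result: dhajaf

dhajaf


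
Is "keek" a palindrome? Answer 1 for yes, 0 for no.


Input: keek
Reversed: keek
  Compare pos 0 ('k') with pos 3 ('k'): match
  Compare pos 1 ('e') with pos 2 ('e'): match
Result: palindrome

1


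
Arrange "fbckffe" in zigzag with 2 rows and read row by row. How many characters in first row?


Zigzag "fbckffe" into 2 rows:
Placing characters:
  'f' => row 0
  'b' => row 1
  'c' => row 0
  'k' => row 1
  'f' => row 0
  'f' => row 1
  'e' => row 0
Rows:
  Row 0: "fcfe"
  Row 1: "bkf"
First row length: 4

4


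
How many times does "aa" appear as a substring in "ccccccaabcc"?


Searching for "aa" in "ccccccaabcc"
Scanning each position:
  Position 0: "cc" => no
  Position 1: "cc" => no
  Position 2: "cc" => no
  Position 3: "cc" => no
  Position 4: "cc" => no
  Position 5: "ca" => no
  Position 6: "aa" => MATCH
  Position 7: "ab" => no
  Position 8: "bc" => no
  Position 9: "cc" => no
Total occurrences: 1

1


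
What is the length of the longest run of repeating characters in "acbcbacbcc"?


Input: "acbcbacbcc"
Scanning for longest run:
  Position 1 ('c'): new char, reset run to 1
  Position 2 ('b'): new char, reset run to 1
  Position 3 ('c'): new char, reset run to 1
  Position 4 ('b'): new char, reset run to 1
  Position 5 ('a'): new char, reset run to 1
  Position 6 ('c'): new char, reset run to 1
  Position 7 ('b'): new char, reset run to 1
  Position 8 ('c'): new char, reset run to 1
  Position 9 ('c'): continues run of 'c', length=2
Longest run: 'c' with length 2

2


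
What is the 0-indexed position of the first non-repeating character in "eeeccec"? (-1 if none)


Input: eeeccec
Character frequencies:
  'c': 3
  'e': 4
Scanning left to right for freq == 1:
  Position 0 ('e'): freq=4, skip
  Position 1 ('e'): freq=4, skip
  Position 2 ('e'): freq=4, skip
  Position 3 ('c'): freq=3, skip
  Position 4 ('c'): freq=3, skip
  Position 5 ('e'): freq=4, skip
  Position 6 ('c'): freq=3, skip
  No unique character found => answer = -1

-1


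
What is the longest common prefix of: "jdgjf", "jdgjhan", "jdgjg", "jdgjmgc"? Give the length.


Words: jdgjf, jdgjhan, jdgjg, jdgjmgc
  Position 0: all 'j' => match
  Position 1: all 'd' => match
  Position 2: all 'g' => match
  Position 3: all 'j' => match
  Position 4: ('f', 'h', 'g', 'm') => mismatch, stop
LCP = "jdgj" (length 4)

4


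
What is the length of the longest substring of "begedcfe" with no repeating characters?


Input: "begedcfe"
Sliding window (track last position of each char):
  Position 0 ('b'): window [0,0] length 1 -- new best
  Position 1 ('e'): window [0,1] length 2 -- new best
  Position 2 ('g'): window [0,2] length 3 -- new best
  Position 3 ('e'): repeat (last at 1), move window start to 2
  Position 3 ('e'): window [2,3] length 2
  Position 4 ('d'): window [2,4] length 3
  Position 5 ('c'): window [2,5] length 4 -- new best
  Position 6 ('f'): window [2,6] length 5 -- new best
  Position 7 ('e'): repeat (last at 3), move window start to 4
  Position 7 ('e'): window [4,7] length 4
Longest substring with no repeats: "gedcf" with length 5

5


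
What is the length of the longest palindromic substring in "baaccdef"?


Input: "baaccdef"
Checking substrings for palindromes:
  [1:3] "aa" (len 2) => palindrome
  [3:5] "cc" (len 2) => palindrome
Longest palindromic substring: "aa" with length 2

2


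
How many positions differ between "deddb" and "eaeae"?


Comparing "deddb" and "eaeae" position by position:
  Position 0: 'd' vs 'e' => DIFFER
  Position 1: 'e' vs 'a' => DIFFER
  Position 2: 'd' vs 'e' => DIFFER
  Position 3: 'd' vs 'a' => DIFFER
  Position 4: 'b' vs 'e' => DIFFER
Positions that differ: 5

5


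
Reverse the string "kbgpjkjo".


Input: kbgpjkjo
Reading characters right to left:
  Position 7: 'o'
  Position 6: 'j'
  Position 5: 'k'
  Position 4: 'j'
  Position 3: 'p'
  Position 2: 'g'
  Position 1: 'b'
  Position 0: 'k'
Reversed: ojkjpgbk

ojkjpgbk


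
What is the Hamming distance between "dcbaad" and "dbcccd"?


Comparing "dcbaad" and "dbcccd" position by position:
  Position 0: 'd' vs 'd' => same
  Position 1: 'c' vs 'b' => differ
  Position 2: 'b' vs 'c' => differ
  Position 3: 'a' vs 'c' => differ
  Position 4: 'a' vs 'c' => differ
  Position 5: 'd' vs 'd' => same
Total differences (Hamming distance): 4

4


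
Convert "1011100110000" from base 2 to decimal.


Input: "1011100110000" in base 2
Positional expansion:
  Digit '1' (value 1) x 2^12 = 4096
  Digit '0' (value 0) x 2^11 = 0
  Digit '1' (value 1) x 2^10 = 1024
  Digit '1' (value 1) x 2^9 = 512
  Digit '1' (value 1) x 2^8 = 256
  Digit '0' (value 0) x 2^7 = 0
  Digit '0' (value 0) x 2^6 = 0
  Digit '1' (value 1) x 2^5 = 32
  Digit '1' (value 1) x 2^4 = 16
  Digit '0' (value 0) x 2^3 = 0
  Digit '0' (value 0) x 2^2 = 0
  Digit '0' (value 0) x 2^1 = 0
  Digit '0' (value 0) x 2^0 = 0
Sum = 5936

5936


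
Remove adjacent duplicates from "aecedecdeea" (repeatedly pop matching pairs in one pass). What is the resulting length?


Input: aecedecdeea
Stack-based adjacent duplicate removal:
  Read 'a': push. Stack: a
  Read 'e': push. Stack: ae
  Read 'c': push. Stack: aec
  Read 'e': push. Stack: aece
  Read 'd': push. Stack: aeced
  Read 'e': push. Stack: aecede
  Read 'c': push. Stack: aecedec
  Read 'd': push. Stack: aecedecd
  Read 'e': push. Stack: aecedecde
  Read 'e': matches stack top 'e' => pop. Stack: aecedecd
  Read 'a': push. Stack: aecedecda
Final stack: "aecedecda" (length 9)

9


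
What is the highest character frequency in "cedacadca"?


Input: cedacadca
Character counts:
  'a': 3
  'c': 3
  'd': 2
  'e': 1
Maximum frequency: 3

3


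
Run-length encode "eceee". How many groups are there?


Input: eceee
Scanning for consecutive runs:
  Group 1: 'e' x 1 (positions 0-0)
  Group 2: 'c' x 1 (positions 1-1)
  Group 3: 'e' x 3 (positions 2-4)
Total groups: 3

3


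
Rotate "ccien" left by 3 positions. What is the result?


Input: "ccien", rotate left by 3
First 3 characters: "cci"
Remaining characters: "en"
Concatenate remaining + first: "en" + "cci" = "encci"

encci


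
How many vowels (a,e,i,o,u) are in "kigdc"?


Input: kigdc
Checking each character:
  'k' at position 0: consonant
  'i' at position 1: vowel (running total: 1)
  'g' at position 2: consonant
  'd' at position 3: consonant
  'c' at position 4: consonant
Total vowels: 1

1


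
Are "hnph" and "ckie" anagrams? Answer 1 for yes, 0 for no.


Strings: "hnph", "ckie"
Sorted first:  hhnp
Sorted second: ceik
Differ at position 0: 'h' vs 'c' => not anagrams

0


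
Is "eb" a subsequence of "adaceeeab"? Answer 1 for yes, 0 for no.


Check if "eb" is a subsequence of "adaceeeab"
Greedy scan:
  Position 0 ('a'): no match needed
  Position 1 ('d'): no match needed
  Position 2 ('a'): no match needed
  Position 3 ('c'): no match needed
  Position 4 ('e'): matches sub[0] = 'e'
  Position 5 ('e'): no match needed
  Position 6 ('e'): no match needed
  Position 7 ('a'): no match needed
  Position 8 ('b'): matches sub[1] = 'b'
All 2 characters matched => is a subsequence

1


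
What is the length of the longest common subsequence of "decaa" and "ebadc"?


LCS of "decaa" and "ebadc"
DP table:
           e    b    a    d    c
      0    0    0    0    0    0
  d   0    0    0    0    1    1
  e   0    1    1    1    1    1
  c   0    1    1    1    1    2
  a   0    1    1    2    2    2
  a   0    1    1    2    2    2
LCS length = dp[5][5] = 2

2


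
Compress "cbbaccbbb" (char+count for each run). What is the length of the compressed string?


Input: cbbaccbbb
Runs:
  'c' x 1 => "c1"
  'b' x 2 => "b2"
  'a' x 1 => "a1"
  'c' x 2 => "c2"
  'b' x 3 => "b3"
Compressed: "c1b2a1c2b3"
Compressed length: 10

10


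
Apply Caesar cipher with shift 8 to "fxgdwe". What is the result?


Caesar cipher: shift "fxgdwe" by 8
  'f' (pos 5) + 8 = pos 13 = 'n'
  'x' (pos 23) + 8 = pos 5 = 'f'
  'g' (pos 6) + 8 = pos 14 = 'o'
  'd' (pos 3) + 8 = pos 11 = 'l'
  'w' (pos 22) + 8 = pos 4 = 'e'
  'e' (pos 4) + 8 = pos 12 = 'm'
Result: nfolem

nfolem


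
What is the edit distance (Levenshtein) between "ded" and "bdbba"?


Computing edit distance: "ded" -> "bdbba"
DP table:
           b    d    b    b    a
      0    1    2    3    4    5
  d   1    1    1    2    3    4
  e   2    2    2    2    3    4
  d   3    3    2    3    3    4
Edit distance = dp[3][5] = 4

4


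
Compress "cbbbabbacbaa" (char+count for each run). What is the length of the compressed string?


Input: cbbbabbacbaa
Runs:
  'c' x 1 => "c1"
  'b' x 3 => "b3"
  'a' x 1 => "a1"
  'b' x 2 => "b2"
  'a' x 1 => "a1"
  'c' x 1 => "c1"
  'b' x 1 => "b1"
  'a' x 2 => "a2"
Compressed: "c1b3a1b2a1c1b1a2"
Compressed length: 16

16


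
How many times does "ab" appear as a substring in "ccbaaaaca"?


Searching for "ab" in "ccbaaaaca"
Scanning each position:
  Position 0: "cc" => no
  Position 1: "cb" => no
  Position 2: "ba" => no
  Position 3: "aa" => no
  Position 4: "aa" => no
  Position 5: "aa" => no
  Position 6: "ac" => no
  Position 7: "ca" => no
Total occurrences: 0

0


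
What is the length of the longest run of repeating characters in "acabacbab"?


Input: "acabacbab"
Scanning for longest run:
  Position 1 ('c'): new char, reset run to 1
  Position 2 ('a'): new char, reset run to 1
  Position 3 ('b'): new char, reset run to 1
  Position 4 ('a'): new char, reset run to 1
  Position 5 ('c'): new char, reset run to 1
  Position 6 ('b'): new char, reset run to 1
  Position 7 ('a'): new char, reset run to 1
  Position 8 ('b'): new char, reset run to 1
Longest run: 'a' with length 1

1


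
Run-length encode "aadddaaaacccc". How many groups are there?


Input: aadddaaaacccc
Scanning for consecutive runs:
  Group 1: 'a' x 2 (positions 0-1)
  Group 2: 'd' x 3 (positions 2-4)
  Group 3: 'a' x 4 (positions 5-8)
  Group 4: 'c' x 4 (positions 9-12)
Total groups: 4

4


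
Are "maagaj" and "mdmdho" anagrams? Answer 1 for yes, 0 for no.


Strings: "maagaj", "mdmdho"
Sorted first:  aaagjm
Sorted second: ddhmmo
Differ at position 0: 'a' vs 'd' => not anagrams

0


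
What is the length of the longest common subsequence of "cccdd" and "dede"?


LCS of "cccdd" and "dede"
DP table:
           d    e    d    e
      0    0    0    0    0
  c   0    0    0    0    0
  c   0    0    0    0    0
  c   0    0    0    0    0
  d   0    1    1    1    1
  d   0    1    1    2    2
LCS length = dp[5][4] = 2

2


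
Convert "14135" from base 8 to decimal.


Input: "14135" in base 8
Positional expansion:
  Digit '1' (value 1) x 8^4 = 4096
  Digit '4' (value 4) x 8^3 = 2048
  Digit '1' (value 1) x 8^2 = 64
  Digit '3' (value 3) x 8^1 = 24
  Digit '5' (value 5) x 8^0 = 5
Sum = 6237

6237


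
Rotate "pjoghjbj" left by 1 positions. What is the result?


Input: "pjoghjbj", rotate left by 1
First 1 characters: "p"
Remaining characters: "joghjbj"
Concatenate remaining + first: "joghjbj" + "p" = "joghjbjp"

joghjbjp


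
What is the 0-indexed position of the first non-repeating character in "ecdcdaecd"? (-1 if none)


Input: ecdcdaecd
Character frequencies:
  'a': 1
  'c': 3
  'd': 3
  'e': 2
Scanning left to right for freq == 1:
  Position 0 ('e'): freq=2, skip
  Position 1 ('c'): freq=3, skip
  Position 2 ('d'): freq=3, skip
  Position 3 ('c'): freq=3, skip
  Position 4 ('d'): freq=3, skip
  Position 5 ('a'): unique! => answer = 5

5


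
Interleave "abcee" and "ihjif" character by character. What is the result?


Interleaving "abcee" and "ihjif":
  Position 0: 'a' from first, 'i' from second => "ai"
  Position 1: 'b' from first, 'h' from second => "bh"
  Position 2: 'c' from first, 'j' from second => "cj"
  Position 3: 'e' from first, 'i' from second => "ei"
  Position 4: 'e' from first, 'f' from second => "ef"
Result: aibhcjeief

aibhcjeief


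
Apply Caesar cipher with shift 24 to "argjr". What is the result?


Caesar cipher: shift "argjr" by 24
  'a' (pos 0) + 24 = pos 24 = 'y'
  'r' (pos 17) + 24 = pos 15 = 'p'
  'g' (pos 6) + 24 = pos 4 = 'e'
  'j' (pos 9) + 24 = pos 7 = 'h'
  'r' (pos 17) + 24 = pos 15 = 'p'
Result: ypehp

ypehp


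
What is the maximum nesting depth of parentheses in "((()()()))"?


Input: "((()()()))"
Tracking depth:
  Position 0 '(': depth becomes 1
  Position 1 '(': depth becomes 2
  Position 2 '(': depth becomes 3
  Position 3 ')': depth becomes 2
  Position 4 '(': depth becomes 3
  Position 5 ')': depth becomes 2
  Position 6 '(': depth becomes 3
  Position 7 ')': depth becomes 2
  Position 8 ')': depth becomes 1
  Position 9 ')': depth becomes 0
Maximum depth reached: 3

3


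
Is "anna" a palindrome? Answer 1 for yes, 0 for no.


Input: anna
Reversed: anna
  Compare pos 0 ('a') with pos 3 ('a'): match
  Compare pos 1 ('n') with pos 2 ('n'): match
Result: palindrome

1


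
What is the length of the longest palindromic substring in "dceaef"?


Input: "dceaef"
Checking substrings for palindromes:
  [2:5] "eae" (len 3) => palindrome
Longest palindromic substring: "eae" with length 3

3


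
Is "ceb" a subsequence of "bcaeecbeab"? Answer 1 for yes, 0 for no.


Check if "ceb" is a subsequence of "bcaeecbeab"
Greedy scan:
  Position 0 ('b'): no match needed
  Position 1 ('c'): matches sub[0] = 'c'
  Position 2 ('a'): no match needed
  Position 3 ('e'): matches sub[1] = 'e'
  Position 4 ('e'): no match needed
  Position 5 ('c'): no match needed
  Position 6 ('b'): matches sub[2] = 'b'
  Position 7 ('e'): no match needed
  Position 8 ('a'): no match needed
  Position 9 ('b'): no match needed
All 3 characters matched => is a subsequence

1


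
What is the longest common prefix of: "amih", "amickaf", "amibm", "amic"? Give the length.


Words: amih, amickaf, amibm, amic
  Position 0: all 'a' => match
  Position 1: all 'm' => match
  Position 2: all 'i' => match
  Position 3: ('h', 'c', 'b', 'c') => mismatch, stop
LCP = "ami" (length 3)

3


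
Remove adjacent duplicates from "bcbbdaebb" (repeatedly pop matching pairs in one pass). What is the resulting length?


Input: bcbbdaebb
Stack-based adjacent duplicate removal:
  Read 'b': push. Stack: b
  Read 'c': push. Stack: bc
  Read 'b': push. Stack: bcb
  Read 'b': matches stack top 'b' => pop. Stack: bc
  Read 'd': push. Stack: bcd
  Read 'a': push. Stack: bcda
  Read 'e': push. Stack: bcdae
  Read 'b': push. Stack: bcdaeb
  Read 'b': matches stack top 'b' => pop. Stack: bcdae
Final stack: "bcdae" (length 5)

5


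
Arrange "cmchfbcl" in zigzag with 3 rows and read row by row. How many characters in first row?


Zigzag "cmchfbcl" into 3 rows:
Placing characters:
  'c' => row 0
  'm' => row 1
  'c' => row 2
  'h' => row 1
  'f' => row 0
  'b' => row 1
  'c' => row 2
  'l' => row 1
Rows:
  Row 0: "cf"
  Row 1: "mhbl"
  Row 2: "cc"
First row length: 2

2


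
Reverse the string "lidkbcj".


Input: lidkbcj
Reading characters right to left:
  Position 6: 'j'
  Position 5: 'c'
  Position 4: 'b'
  Position 3: 'k'
  Position 2: 'd'
  Position 1: 'i'
  Position 0: 'l'
Reversed: jcbkdil

jcbkdil


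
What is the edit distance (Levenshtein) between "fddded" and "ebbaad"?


Computing edit distance: "fddded" -> "ebbaad"
DP table:
           e    b    b    a    a    d
      0    1    2    3    4    5    6
  f   1    1    2    3    4    5    6
  d   2    2    2    3    4    5    5
  d   3    3    3    3    4    5    5
  d   4    4    4    4    4    5    5
  e   5    4    5    5    5    5    6
  d   6    5    5    6    6    6    5
Edit distance = dp[6][6] = 5

5


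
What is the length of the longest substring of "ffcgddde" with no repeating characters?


Input: "ffcgddde"
Sliding window (track last position of each char):
  Position 0 ('f'): window [0,0] length 1 -- new best
  Position 1 ('f'): repeat (last at 0), move window start to 1
  Position 1 ('f'): window [1,1] length 1
  Position 2 ('c'): window [1,2] length 2 -- new best
  Position 3 ('g'): window [1,3] length 3 -- new best
  Position 4 ('d'): window [1,4] length 4 -- new best
  Position 5 ('d'): repeat (last at 4), move window start to 5
  Position 5 ('d'): window [5,5] length 1
  Position 6 ('d'): repeat (last at 5), move window start to 6
  Position 6 ('d'): window [6,6] length 1
  Position 7 ('e'): window [6,7] length 2
Longest substring with no repeats: "fcgd" with length 4

4


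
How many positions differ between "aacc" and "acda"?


Comparing "aacc" and "acda" position by position:
  Position 0: 'a' vs 'a' => same
  Position 1: 'a' vs 'c' => DIFFER
  Position 2: 'c' vs 'd' => DIFFER
  Position 3: 'c' vs 'a' => DIFFER
Positions that differ: 3

3


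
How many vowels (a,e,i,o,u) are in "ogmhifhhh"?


Input: ogmhifhhh
Checking each character:
  'o' at position 0: vowel (running total: 1)
  'g' at position 1: consonant
  'm' at position 2: consonant
  'h' at position 3: consonant
  'i' at position 4: vowel (running total: 2)
  'f' at position 5: consonant
  'h' at position 6: consonant
  'h' at position 7: consonant
  'h' at position 8: consonant
Total vowels: 2

2


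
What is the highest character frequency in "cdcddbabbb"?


Input: cdcddbabbb
Character counts:
  'a': 1
  'b': 4
  'c': 2
  'd': 3
Maximum frequency: 4

4


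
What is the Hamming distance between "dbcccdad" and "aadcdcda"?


Comparing "dbcccdad" and "aadcdcda" position by position:
  Position 0: 'd' vs 'a' => differ
  Position 1: 'b' vs 'a' => differ
  Position 2: 'c' vs 'd' => differ
  Position 3: 'c' vs 'c' => same
  Position 4: 'c' vs 'd' => differ
  Position 5: 'd' vs 'c' => differ
  Position 6: 'a' vs 'd' => differ
  Position 7: 'd' vs 'a' => differ
Total differences (Hamming distance): 7

7


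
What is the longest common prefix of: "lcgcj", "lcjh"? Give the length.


Words: lcgcj, lcjh
  Position 0: all 'l' => match
  Position 1: all 'c' => match
  Position 2: ('g', 'j') => mismatch, stop
LCP = "lc" (length 2)

2


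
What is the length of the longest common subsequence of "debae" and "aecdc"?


LCS of "debae" and "aecdc"
DP table:
           a    e    c    d    c
      0    0    0    0    0    0
  d   0    0    0    0    1    1
  e   0    0    1    1    1    1
  b   0    0    1    1    1    1
  a   0    1    1    1    1    1
  e   0    1    2    2    2    2
LCS length = dp[5][5] = 2

2


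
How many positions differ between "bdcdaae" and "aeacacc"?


Comparing "bdcdaae" and "aeacacc" position by position:
  Position 0: 'b' vs 'a' => DIFFER
  Position 1: 'd' vs 'e' => DIFFER
  Position 2: 'c' vs 'a' => DIFFER
  Position 3: 'd' vs 'c' => DIFFER
  Position 4: 'a' vs 'a' => same
  Position 5: 'a' vs 'c' => DIFFER
  Position 6: 'e' vs 'c' => DIFFER
Positions that differ: 6

6


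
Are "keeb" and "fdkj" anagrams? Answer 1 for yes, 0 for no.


Strings: "keeb", "fdkj"
Sorted first:  beek
Sorted second: dfjk
Differ at position 0: 'b' vs 'd' => not anagrams

0


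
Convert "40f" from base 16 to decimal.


Input: "40f" in base 16
Positional expansion:
  Digit '4' (value 4) x 16^2 = 1024
  Digit '0' (value 0) x 16^1 = 0
  Digit 'f' (value 15) x 16^0 = 15
Sum = 1039

1039


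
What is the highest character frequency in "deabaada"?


Input: deabaada
Character counts:
  'a': 4
  'b': 1
  'd': 2
  'e': 1
Maximum frequency: 4

4


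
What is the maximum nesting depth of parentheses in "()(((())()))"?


Input: "()(((())()))"
Tracking depth:
  Position 0 '(': depth becomes 1
  Position 1 ')': depth becomes 0
  Position 2 '(': depth becomes 1
  Position 3 '(': depth becomes 2
  Position 4 '(': depth becomes 3
  Position 5 '(': depth becomes 4
  Position 6 ')': depth becomes 3
  Position 7 ')': depth becomes 2
  Position 8 '(': depth becomes 3
  Position 9 ')': depth becomes 2
  Position 10 ')': depth becomes 1
  Position 11 ')': depth becomes 0
Maximum depth reached: 4

4


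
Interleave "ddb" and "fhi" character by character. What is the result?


Interleaving "ddb" and "fhi":
  Position 0: 'd' from first, 'f' from second => "df"
  Position 1: 'd' from first, 'h' from second => "dh"
  Position 2: 'b' from first, 'i' from second => "bi"
Result: dfdhbi

dfdhbi


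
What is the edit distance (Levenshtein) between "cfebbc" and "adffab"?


Computing edit distance: "cfebbc" -> "adffab"
DP table:
           a    d    f    f    a    b
      0    1    2    3    4    5    6
  c   1    1    2    3    4    5    6
  f   2    2    2    2    3    4    5
  e   3    3    3    3    3    4    5
  b   4    4    4    4    4    4    4
  b   5    5    5    5    5    5    4
  c   6    6    6    6    6    6    5
Edit distance = dp[6][6] = 5

5


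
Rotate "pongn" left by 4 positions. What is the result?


Input: "pongn", rotate left by 4
First 4 characters: "pong"
Remaining characters: "n"
Concatenate remaining + first: "n" + "pong" = "npong"

npong


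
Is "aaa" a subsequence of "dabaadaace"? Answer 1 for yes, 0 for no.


Check if "aaa" is a subsequence of "dabaadaace"
Greedy scan:
  Position 0 ('d'): no match needed
  Position 1 ('a'): matches sub[0] = 'a'
  Position 2 ('b'): no match needed
  Position 3 ('a'): matches sub[1] = 'a'
  Position 4 ('a'): matches sub[2] = 'a'
  Position 5 ('d'): no match needed
  Position 6 ('a'): no match needed
  Position 7 ('a'): no match needed
  Position 8 ('c'): no match needed
  Position 9 ('e'): no match needed
All 3 characters matched => is a subsequence

1


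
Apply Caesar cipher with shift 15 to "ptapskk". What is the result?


Caesar cipher: shift "ptapskk" by 15
  'p' (pos 15) + 15 = pos 4 = 'e'
  't' (pos 19) + 15 = pos 8 = 'i'
  'a' (pos 0) + 15 = pos 15 = 'p'
  'p' (pos 15) + 15 = pos 4 = 'e'
  's' (pos 18) + 15 = pos 7 = 'h'
  'k' (pos 10) + 15 = pos 25 = 'z'
  'k' (pos 10) + 15 = pos 25 = 'z'
Result: eipehzz

eipehzz


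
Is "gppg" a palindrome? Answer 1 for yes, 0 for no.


Input: gppg
Reversed: gppg
  Compare pos 0 ('g') with pos 3 ('g'): match
  Compare pos 1 ('p') with pos 2 ('p'): match
Result: palindrome

1


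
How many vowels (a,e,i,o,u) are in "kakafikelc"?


Input: kakafikelc
Checking each character:
  'k' at position 0: consonant
  'a' at position 1: vowel (running total: 1)
  'k' at position 2: consonant
  'a' at position 3: vowel (running total: 2)
  'f' at position 4: consonant
  'i' at position 5: vowel (running total: 3)
  'k' at position 6: consonant
  'e' at position 7: vowel (running total: 4)
  'l' at position 8: consonant
  'c' at position 9: consonant
Total vowels: 4

4


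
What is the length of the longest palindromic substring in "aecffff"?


Input: "aecffff"
Checking substrings for palindromes:
  [3:7] "ffff" (len 4) => palindrome
  [3:6] "fff" (len 3) => palindrome
  [4:7] "fff" (len 3) => palindrome
  [3:5] "ff" (len 2) => palindrome
  [4:6] "ff" (len 2) => palindrome
  [5:7] "ff" (len 2) => palindrome
Longest palindromic substring: "ffff" with length 4

4


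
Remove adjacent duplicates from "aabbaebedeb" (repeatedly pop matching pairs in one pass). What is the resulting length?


Input: aabbaebedeb
Stack-based adjacent duplicate removal:
  Read 'a': push. Stack: a
  Read 'a': matches stack top 'a' => pop. Stack: (empty)
  Read 'b': push. Stack: b
  Read 'b': matches stack top 'b' => pop. Stack: (empty)
  Read 'a': push. Stack: a
  Read 'e': push. Stack: ae
  Read 'b': push. Stack: aeb
  Read 'e': push. Stack: aebe
  Read 'd': push. Stack: aebed
  Read 'e': push. Stack: aebede
  Read 'b': push. Stack: aebedeb
Final stack: "aebedeb" (length 7)

7


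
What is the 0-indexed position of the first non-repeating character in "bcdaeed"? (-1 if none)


Input: bcdaeed
Character frequencies:
  'a': 1
  'b': 1
  'c': 1
  'd': 2
  'e': 2
Scanning left to right for freq == 1:
  Position 0 ('b'): unique! => answer = 0

0


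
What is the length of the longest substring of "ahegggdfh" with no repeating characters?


Input: "ahegggdfh"
Sliding window (track last position of each char):
  Position 0 ('a'): window [0,0] length 1 -- new best
  Position 1 ('h'): window [0,1] length 2 -- new best
  Position 2 ('e'): window [0,2] length 3 -- new best
  Position 3 ('g'): window [0,3] length 4 -- new best
  Position 4 ('g'): repeat (last at 3), move window start to 4
  Position 4 ('g'): window [4,4] length 1
  Position 5 ('g'): repeat (last at 4), move window start to 5
  Position 5 ('g'): window [5,5] length 1
  Position 6 ('d'): window [5,6] length 2
  Position 7 ('f'): window [5,7] length 3
  Position 8 ('h'): window [5,8] length 4
Longest substring with no repeats: "aheg" with length 4

4


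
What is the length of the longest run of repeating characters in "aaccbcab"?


Input: "aaccbcab"
Scanning for longest run:
  Position 1 ('a'): continues run of 'a', length=2
  Position 2 ('c'): new char, reset run to 1
  Position 3 ('c'): continues run of 'c', length=2
  Position 4 ('b'): new char, reset run to 1
  Position 5 ('c'): new char, reset run to 1
  Position 6 ('a'): new char, reset run to 1
  Position 7 ('b'): new char, reset run to 1
Longest run: 'a' with length 2

2


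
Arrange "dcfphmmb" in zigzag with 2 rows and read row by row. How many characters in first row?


Zigzag "dcfphmmb" into 2 rows:
Placing characters:
  'd' => row 0
  'c' => row 1
  'f' => row 0
  'p' => row 1
  'h' => row 0
  'm' => row 1
  'm' => row 0
  'b' => row 1
Rows:
  Row 0: "dfhm"
  Row 1: "cpmb"
First row length: 4

4


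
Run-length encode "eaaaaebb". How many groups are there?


Input: eaaaaebb
Scanning for consecutive runs:
  Group 1: 'e' x 1 (positions 0-0)
  Group 2: 'a' x 4 (positions 1-4)
  Group 3: 'e' x 1 (positions 5-5)
  Group 4: 'b' x 2 (positions 6-7)
Total groups: 4

4


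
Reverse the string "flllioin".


Input: flllioin
Reading characters right to left:
  Position 7: 'n'
  Position 6: 'i'
  Position 5: 'o'
  Position 4: 'i'
  Position 3: 'l'
  Position 2: 'l'
  Position 1: 'l'
  Position 0: 'f'
Reversed: nioilllf

nioilllf


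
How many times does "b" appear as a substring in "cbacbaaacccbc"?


Searching for "b" in "cbacbaaacccbc"
Scanning each position:
  Position 0: "c" => no
  Position 1: "b" => MATCH
  Position 2: "a" => no
  Position 3: "c" => no
  Position 4: "b" => MATCH
  Position 5: "a" => no
  Position 6: "a" => no
  Position 7: "a" => no
  Position 8: "c" => no
  Position 9: "c" => no
  Position 10: "c" => no
  Position 11: "b" => MATCH
  Position 12: "c" => no
Total occurrences: 3

3


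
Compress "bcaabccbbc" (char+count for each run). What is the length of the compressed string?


Input: bcaabccbbc
Runs:
  'b' x 1 => "b1"
  'c' x 1 => "c1"
  'a' x 2 => "a2"
  'b' x 1 => "b1"
  'c' x 2 => "c2"
  'b' x 2 => "b2"
  'c' x 1 => "c1"
Compressed: "b1c1a2b1c2b2c1"
Compressed length: 14

14


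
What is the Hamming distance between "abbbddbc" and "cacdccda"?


Comparing "abbbddbc" and "cacdccda" position by position:
  Position 0: 'a' vs 'c' => differ
  Position 1: 'b' vs 'a' => differ
  Position 2: 'b' vs 'c' => differ
  Position 3: 'b' vs 'd' => differ
  Position 4: 'd' vs 'c' => differ
  Position 5: 'd' vs 'c' => differ
  Position 6: 'b' vs 'd' => differ
  Position 7: 'c' vs 'a' => differ
Total differences (Hamming distance): 8

8


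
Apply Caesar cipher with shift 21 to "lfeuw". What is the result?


Caesar cipher: shift "lfeuw" by 21
  'l' (pos 11) + 21 = pos 6 = 'g'
  'f' (pos 5) + 21 = pos 0 = 'a'
  'e' (pos 4) + 21 = pos 25 = 'z'
  'u' (pos 20) + 21 = pos 15 = 'p'
  'w' (pos 22) + 21 = pos 17 = 'r'
Result: gazpr

gazpr


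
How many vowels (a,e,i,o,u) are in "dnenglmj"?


Input: dnenglmj
Checking each character:
  'd' at position 0: consonant
  'n' at position 1: consonant
  'e' at position 2: vowel (running total: 1)
  'n' at position 3: consonant
  'g' at position 4: consonant
  'l' at position 5: consonant
  'm' at position 6: consonant
  'j' at position 7: consonant
Total vowels: 1

1


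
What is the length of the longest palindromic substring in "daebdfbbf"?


Input: "daebdfbbf"
Checking substrings for palindromes:
  [5:9] "fbbf" (len 4) => palindrome
  [6:8] "bb" (len 2) => palindrome
Longest palindromic substring: "fbbf" with length 4

4


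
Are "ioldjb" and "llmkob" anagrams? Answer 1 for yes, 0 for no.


Strings: "ioldjb", "llmkob"
Sorted first:  bdijlo
Sorted second: bkllmo
Differ at position 1: 'd' vs 'k' => not anagrams

0


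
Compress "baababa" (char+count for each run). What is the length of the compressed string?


Input: baababa
Runs:
  'b' x 1 => "b1"
  'a' x 2 => "a2"
  'b' x 1 => "b1"
  'a' x 1 => "a1"
  'b' x 1 => "b1"
  'a' x 1 => "a1"
Compressed: "b1a2b1a1b1a1"
Compressed length: 12

12


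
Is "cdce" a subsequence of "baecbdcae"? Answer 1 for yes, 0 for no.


Check if "cdce" is a subsequence of "baecbdcae"
Greedy scan:
  Position 0 ('b'): no match needed
  Position 1 ('a'): no match needed
  Position 2 ('e'): no match needed
  Position 3 ('c'): matches sub[0] = 'c'
  Position 4 ('b'): no match needed
  Position 5 ('d'): matches sub[1] = 'd'
  Position 6 ('c'): matches sub[2] = 'c'
  Position 7 ('a'): no match needed
  Position 8 ('e'): matches sub[3] = 'e'
All 4 characters matched => is a subsequence

1


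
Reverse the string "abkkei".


Input: abkkei
Reading characters right to left:
  Position 5: 'i'
  Position 4: 'e'
  Position 3: 'k'
  Position 2: 'k'
  Position 1: 'b'
  Position 0: 'a'
Reversed: iekkba

iekkba


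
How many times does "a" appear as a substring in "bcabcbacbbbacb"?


Searching for "a" in "bcabcbacbbbacb"
Scanning each position:
  Position 0: "b" => no
  Position 1: "c" => no
  Position 2: "a" => MATCH
  Position 3: "b" => no
  Position 4: "c" => no
  Position 5: "b" => no
  Position 6: "a" => MATCH
  Position 7: "c" => no
  Position 8: "b" => no
  Position 9: "b" => no
  Position 10: "b" => no
  Position 11: "a" => MATCH
  Position 12: "c" => no
  Position 13: "b" => no
Total occurrences: 3

3


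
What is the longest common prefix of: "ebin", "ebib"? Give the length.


Words: ebin, ebib
  Position 0: all 'e' => match
  Position 1: all 'b' => match
  Position 2: all 'i' => match
  Position 3: ('n', 'b') => mismatch, stop
LCP = "ebi" (length 3)

3


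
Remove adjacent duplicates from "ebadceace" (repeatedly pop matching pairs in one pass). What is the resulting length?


Input: ebadceace
Stack-based adjacent duplicate removal:
  Read 'e': push. Stack: e
  Read 'b': push. Stack: eb
  Read 'a': push. Stack: eba
  Read 'd': push. Stack: ebad
  Read 'c': push. Stack: ebadc
  Read 'e': push. Stack: ebadce
  Read 'a': push. Stack: ebadcea
  Read 'c': push. Stack: ebadceac
  Read 'e': push. Stack: ebadceace
Final stack: "ebadceace" (length 9)

9


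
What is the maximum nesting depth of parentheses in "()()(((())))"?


Input: "()()(((())))"
Tracking depth:
  Position 0 '(': depth becomes 1
  Position 1 ')': depth becomes 0
  Position 2 '(': depth becomes 1
  Position 3 ')': depth becomes 0
  Position 4 '(': depth becomes 1
  Position 5 '(': depth becomes 2
  Position 6 '(': depth becomes 3
  Position 7 '(': depth becomes 4
  Position 8 ')': depth becomes 3
  Position 9 ')': depth becomes 2
  Position 10 ')': depth becomes 1
  Position 11 ')': depth becomes 0
Maximum depth reached: 4

4


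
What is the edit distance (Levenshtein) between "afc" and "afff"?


Computing edit distance: "afc" -> "afff"
DP table:
           a    f    f    f
      0    1    2    3    4
  a   1    0    1    2    3
  f   2    1    0    1    2
  c   3    2    1    1    2
Edit distance = dp[3][4] = 2

2


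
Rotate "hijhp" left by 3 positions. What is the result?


Input: "hijhp", rotate left by 3
First 3 characters: "hij"
Remaining characters: "hp"
Concatenate remaining + first: "hp" + "hij" = "hphij"

hphij


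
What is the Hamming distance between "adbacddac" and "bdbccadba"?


Comparing "adbacddac" and "bdbccadba" position by position:
  Position 0: 'a' vs 'b' => differ
  Position 1: 'd' vs 'd' => same
  Position 2: 'b' vs 'b' => same
  Position 3: 'a' vs 'c' => differ
  Position 4: 'c' vs 'c' => same
  Position 5: 'd' vs 'a' => differ
  Position 6: 'd' vs 'd' => same
  Position 7: 'a' vs 'b' => differ
  Position 8: 'c' vs 'a' => differ
Total differences (Hamming distance): 5

5


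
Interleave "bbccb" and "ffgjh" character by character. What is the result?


Interleaving "bbccb" and "ffgjh":
  Position 0: 'b' from first, 'f' from second => "bf"
  Position 1: 'b' from first, 'f' from second => "bf"
  Position 2: 'c' from first, 'g' from second => "cg"
  Position 3: 'c' from first, 'j' from second => "cj"
  Position 4: 'b' from first, 'h' from second => "bh"
Result: bfbfcgcjbh

bfbfcgcjbh


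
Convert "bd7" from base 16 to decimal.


Input: "bd7" in base 16
Positional expansion:
  Digit 'b' (value 11) x 16^2 = 2816
  Digit 'd' (value 13) x 16^1 = 208
  Digit '7' (value 7) x 16^0 = 7
Sum = 3031

3031


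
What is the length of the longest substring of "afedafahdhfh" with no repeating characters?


Input: "afedafahdhfh"
Sliding window (track last position of each char):
  Position 0 ('a'): window [0,0] length 1 -- new best
  Position 1 ('f'): window [0,1] length 2 -- new best
  Position 2 ('e'): window [0,2] length 3 -- new best
  Position 3 ('d'): window [0,3] length 4 -- new best
  Position 4 ('a'): repeat (last at 0), move window start to 1
  Position 4 ('a'): window [1,4] length 4
  Position 5 ('f'): repeat (last at 1), move window start to 2
  Position 5 ('f'): window [2,5] length 4
  Position 6 ('a'): repeat (last at 4), move window start to 5
  Position 6 ('a'): window [5,6] length 2
  Position 7 ('h'): window [5,7] length 3
  Position 8 ('d'): window [5,8] length 4
  Position 9 ('h'): repeat (last at 7), move window start to 8
  Position 9 ('h'): window [8,9] length 2
  Position 10 ('f'): window [8,10] length 3
  Position 11 ('h'): repeat (last at 9), move window start to 10
  Position 11 ('h'): window [10,11] length 2
Longest substring with no repeats: "afed" with length 4

4


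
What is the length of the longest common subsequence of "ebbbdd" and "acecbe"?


LCS of "ebbbdd" and "acecbe"
DP table:
           a    c    e    c    b    e
      0    0    0    0    0    0    0
  e   0    0    0    1    1    1    1
  b   0    0    0    1    1    2    2
  b   0    0    0    1    1    2    2
  b   0    0    0    1    1    2    2
  d   0    0    0    1    1    2    2
  d   0    0    0    1    1    2    2
LCS length = dp[6][6] = 2

2


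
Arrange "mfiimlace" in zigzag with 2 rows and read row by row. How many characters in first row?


Zigzag "mfiimlace" into 2 rows:
Placing characters:
  'm' => row 0
  'f' => row 1
  'i' => row 0
  'i' => row 1
  'm' => row 0
  'l' => row 1
  'a' => row 0
  'c' => row 1
  'e' => row 0
Rows:
  Row 0: "mimae"
  Row 1: "filc"
First row length: 5

5


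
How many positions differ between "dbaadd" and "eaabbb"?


Comparing "dbaadd" and "eaabbb" position by position:
  Position 0: 'd' vs 'e' => DIFFER
  Position 1: 'b' vs 'a' => DIFFER
  Position 2: 'a' vs 'a' => same
  Position 3: 'a' vs 'b' => DIFFER
  Position 4: 'd' vs 'b' => DIFFER
  Position 5: 'd' vs 'b' => DIFFER
Positions that differ: 5

5


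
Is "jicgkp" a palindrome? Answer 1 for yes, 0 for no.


Input: jicgkp
Reversed: pkgcij
  Compare pos 0 ('j') with pos 5 ('p'): MISMATCH
  Compare pos 1 ('i') with pos 4 ('k'): MISMATCH
  Compare pos 2 ('c') with pos 3 ('g'): MISMATCH
Result: not a palindrome

0


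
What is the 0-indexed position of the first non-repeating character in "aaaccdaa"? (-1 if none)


Input: aaaccdaa
Character frequencies:
  'a': 5
  'c': 2
  'd': 1
Scanning left to right for freq == 1:
  Position 0 ('a'): freq=5, skip
  Position 1 ('a'): freq=5, skip
  Position 2 ('a'): freq=5, skip
  Position 3 ('c'): freq=2, skip
  Position 4 ('c'): freq=2, skip
  Position 5 ('d'): unique! => answer = 5

5


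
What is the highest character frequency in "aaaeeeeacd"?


Input: aaaeeeeacd
Character counts:
  'a': 4
  'c': 1
  'd': 1
  'e': 4
Maximum frequency: 4

4


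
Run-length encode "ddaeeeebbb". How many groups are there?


Input: ddaeeeebbb
Scanning for consecutive runs:
  Group 1: 'd' x 2 (positions 0-1)
  Group 2: 'a' x 1 (positions 2-2)
  Group 3: 'e' x 4 (positions 3-6)
  Group 4: 'b' x 3 (positions 7-9)
Total groups: 4

4


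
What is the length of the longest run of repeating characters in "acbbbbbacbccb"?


Input: "acbbbbbacbccb"
Scanning for longest run:
  Position 1 ('c'): new char, reset run to 1
  Position 2 ('b'): new char, reset run to 1
  Position 3 ('b'): continues run of 'b', length=2
  Position 4 ('b'): continues run of 'b', length=3
  Position 5 ('b'): continues run of 'b', length=4
  Position 6 ('b'): continues run of 'b', length=5
  Position 7 ('a'): new char, reset run to 1
  Position 8 ('c'): new char, reset run to 1
  Position 9 ('b'): new char, reset run to 1
  Position 10 ('c'): new char, reset run to 1
  Position 11 ('c'): continues run of 'c', length=2
  Position 12 ('b'): new char, reset run to 1
Longest run: 'b' with length 5

5


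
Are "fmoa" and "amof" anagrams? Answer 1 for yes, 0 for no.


Strings: "fmoa", "amof"
Sorted first:  afmo
Sorted second: afmo
Sorted forms match => anagrams

1


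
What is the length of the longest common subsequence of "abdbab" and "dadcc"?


LCS of "abdbab" and "dadcc"
DP table:
           d    a    d    c    c
      0    0    0    0    0    0
  a   0    0    1    1    1    1
  b   0    0    1    1    1    1
  d   0    1    1    2    2    2
  b   0    1    1    2    2    2
  a   0    1    2    2    2    2
  b   0    1    2    2    2    2
LCS length = dp[6][5] = 2

2


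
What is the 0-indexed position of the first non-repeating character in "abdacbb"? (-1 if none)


Input: abdacbb
Character frequencies:
  'a': 2
  'b': 3
  'c': 1
  'd': 1
Scanning left to right for freq == 1:
  Position 0 ('a'): freq=2, skip
  Position 1 ('b'): freq=3, skip
  Position 2 ('d'): unique! => answer = 2

2


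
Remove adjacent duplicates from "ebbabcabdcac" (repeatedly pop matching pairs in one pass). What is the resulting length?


Input: ebbabcabdcac
Stack-based adjacent duplicate removal:
  Read 'e': push. Stack: e
  Read 'b': push. Stack: eb
  Read 'b': matches stack top 'b' => pop. Stack: e
  Read 'a': push. Stack: ea
  Read 'b': push. Stack: eab
  Read 'c': push. Stack: eabc
  Read 'a': push. Stack: eabca
  Read 'b': push. Stack: eabcab
  Read 'd': push. Stack: eabcabd
  Read 'c': push. Stack: eabcabdc
  Read 'a': push. Stack: eabcabdca
  Read 'c': push. Stack: eabcabdcac
Final stack: "eabcabdcac" (length 10)

10
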